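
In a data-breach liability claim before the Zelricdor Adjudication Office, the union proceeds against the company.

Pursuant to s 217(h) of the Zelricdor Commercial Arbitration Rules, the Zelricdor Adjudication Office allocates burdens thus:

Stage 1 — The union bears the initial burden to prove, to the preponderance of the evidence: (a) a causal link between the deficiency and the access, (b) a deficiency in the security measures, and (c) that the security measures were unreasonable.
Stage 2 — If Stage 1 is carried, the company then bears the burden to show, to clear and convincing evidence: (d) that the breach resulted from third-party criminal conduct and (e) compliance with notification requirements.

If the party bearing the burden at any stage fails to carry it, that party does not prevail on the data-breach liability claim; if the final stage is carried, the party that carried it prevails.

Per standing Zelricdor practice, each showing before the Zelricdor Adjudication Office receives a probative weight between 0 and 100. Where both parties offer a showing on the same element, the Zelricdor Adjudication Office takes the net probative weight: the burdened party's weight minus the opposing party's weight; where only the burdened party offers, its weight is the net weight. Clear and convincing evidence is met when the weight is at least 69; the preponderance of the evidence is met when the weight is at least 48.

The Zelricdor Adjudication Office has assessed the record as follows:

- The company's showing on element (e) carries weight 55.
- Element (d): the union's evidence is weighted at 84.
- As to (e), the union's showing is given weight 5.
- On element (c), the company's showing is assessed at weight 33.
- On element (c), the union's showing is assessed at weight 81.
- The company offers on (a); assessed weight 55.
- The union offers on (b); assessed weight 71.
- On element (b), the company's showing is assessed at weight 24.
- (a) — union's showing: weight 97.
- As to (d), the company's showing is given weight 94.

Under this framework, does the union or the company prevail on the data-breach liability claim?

Stage 1 (union, the preponderance of the evidence, weight is at least 48): (a) net 97−55=42 < 48 — fails; (b) net 71−24=47 < 48 — fails; (c) net 81−33=48 ≥ 48 — meets.
  Not every element is met, so the union fails to carry Stage 1.
So the company prevails.

company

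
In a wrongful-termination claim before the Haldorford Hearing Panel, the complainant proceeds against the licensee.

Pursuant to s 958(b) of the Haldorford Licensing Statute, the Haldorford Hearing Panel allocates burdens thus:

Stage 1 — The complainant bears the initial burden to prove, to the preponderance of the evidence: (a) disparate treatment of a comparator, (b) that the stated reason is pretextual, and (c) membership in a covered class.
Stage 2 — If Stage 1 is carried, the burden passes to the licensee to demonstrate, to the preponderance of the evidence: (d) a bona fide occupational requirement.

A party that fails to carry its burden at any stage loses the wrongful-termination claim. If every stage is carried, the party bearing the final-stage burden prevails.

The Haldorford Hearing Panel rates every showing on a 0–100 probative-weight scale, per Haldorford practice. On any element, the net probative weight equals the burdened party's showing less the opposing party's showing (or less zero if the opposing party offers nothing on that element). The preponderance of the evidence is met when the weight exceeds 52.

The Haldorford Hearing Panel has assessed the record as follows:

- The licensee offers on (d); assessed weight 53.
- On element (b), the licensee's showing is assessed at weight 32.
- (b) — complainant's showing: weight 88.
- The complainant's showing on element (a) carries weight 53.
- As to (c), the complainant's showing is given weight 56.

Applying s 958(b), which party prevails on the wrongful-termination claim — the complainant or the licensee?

licensee

Stage 1 (complainant, the preponderance of the evidence, weight exceeds 52): (a) 53 > 52 — meets; (b) net 88−32=56 > 52 — meets; (c) 56 > 52 — meets.
  Stage 1 is satisfied; the onus moves to the licensee.
Stage 2 (licensee, the preponderance of the evidence, weight exceeds 52): (d) 53 > 52 — meets.
  All elements met at the final stage.
All stages carried — the licensee prevails.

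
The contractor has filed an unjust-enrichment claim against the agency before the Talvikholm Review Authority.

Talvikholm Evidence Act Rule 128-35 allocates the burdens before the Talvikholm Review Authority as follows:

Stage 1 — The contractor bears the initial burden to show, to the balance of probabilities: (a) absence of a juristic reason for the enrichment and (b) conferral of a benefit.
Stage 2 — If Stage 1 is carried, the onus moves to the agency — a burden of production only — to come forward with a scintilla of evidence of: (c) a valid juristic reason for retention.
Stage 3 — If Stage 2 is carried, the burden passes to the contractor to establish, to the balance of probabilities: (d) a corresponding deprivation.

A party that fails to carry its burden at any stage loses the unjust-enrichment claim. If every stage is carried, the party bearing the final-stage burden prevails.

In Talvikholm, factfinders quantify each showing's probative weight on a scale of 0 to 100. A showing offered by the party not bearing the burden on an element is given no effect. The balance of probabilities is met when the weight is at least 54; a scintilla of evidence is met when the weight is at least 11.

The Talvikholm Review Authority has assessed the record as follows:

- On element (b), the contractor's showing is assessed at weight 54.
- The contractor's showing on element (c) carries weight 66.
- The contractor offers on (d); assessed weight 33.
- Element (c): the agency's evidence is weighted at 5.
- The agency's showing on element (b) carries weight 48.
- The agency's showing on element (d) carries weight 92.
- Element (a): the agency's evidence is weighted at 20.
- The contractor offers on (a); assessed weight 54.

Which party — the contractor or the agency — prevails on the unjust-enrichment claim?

contractor

At Stage 1 the contractor must meet the balance of probabilities (weight is at least 54): on (a) the weight is 54 (the agency's 20 is given no effect), ≥ 54, so (a) meets the standard; on (b) the weight is 54 (the agency's 48 is given no effect), ≥ 54, so (b) meets the standard.
  Stage 1 is satisfied; the onus moves to the agency.
At Stage 2 the agency must meet a scintilla of evidence (weight is at least 11): on (c) the weight is 5 (the contractor's 66 is given no effect), < 11, so (c) does not meet the standard.
  Stage 2 not carried; the agency fails its burden.
The contractor prevails.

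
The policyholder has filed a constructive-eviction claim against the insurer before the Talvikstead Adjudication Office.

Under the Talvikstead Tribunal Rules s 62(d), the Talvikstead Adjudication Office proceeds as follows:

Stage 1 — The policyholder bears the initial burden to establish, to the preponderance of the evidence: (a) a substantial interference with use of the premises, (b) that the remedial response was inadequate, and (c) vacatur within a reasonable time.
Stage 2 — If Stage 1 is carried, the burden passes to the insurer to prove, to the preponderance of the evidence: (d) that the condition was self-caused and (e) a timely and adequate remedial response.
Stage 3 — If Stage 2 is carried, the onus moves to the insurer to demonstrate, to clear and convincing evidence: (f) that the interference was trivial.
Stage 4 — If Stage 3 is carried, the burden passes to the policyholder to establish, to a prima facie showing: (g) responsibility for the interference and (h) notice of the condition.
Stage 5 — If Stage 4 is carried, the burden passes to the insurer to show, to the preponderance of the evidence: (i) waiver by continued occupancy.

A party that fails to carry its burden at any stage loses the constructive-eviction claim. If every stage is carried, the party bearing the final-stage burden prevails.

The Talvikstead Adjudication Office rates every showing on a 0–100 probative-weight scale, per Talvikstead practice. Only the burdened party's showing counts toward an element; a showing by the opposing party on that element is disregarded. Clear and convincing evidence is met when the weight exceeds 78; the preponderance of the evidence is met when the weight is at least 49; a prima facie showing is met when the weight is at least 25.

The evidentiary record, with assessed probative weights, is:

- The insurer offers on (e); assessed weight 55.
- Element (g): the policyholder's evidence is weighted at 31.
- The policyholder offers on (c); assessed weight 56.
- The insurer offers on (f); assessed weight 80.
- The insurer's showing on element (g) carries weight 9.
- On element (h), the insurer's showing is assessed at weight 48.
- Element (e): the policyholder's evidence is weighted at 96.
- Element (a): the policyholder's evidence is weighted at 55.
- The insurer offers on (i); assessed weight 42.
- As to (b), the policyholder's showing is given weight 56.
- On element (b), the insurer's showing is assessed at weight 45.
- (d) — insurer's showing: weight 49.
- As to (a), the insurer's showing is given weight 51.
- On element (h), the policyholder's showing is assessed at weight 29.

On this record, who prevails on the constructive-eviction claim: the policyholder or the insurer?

Stage 1 — burden on policyholder; standard: the preponderance of the evidence (weight is at least 49).
    (a): 55 (insurer's 51 disregarded) ≥ 49 [met]
    (b): 56 (insurer's 45 disregarded) ≥ 49 [met]
    (c): 56 ≥ 49 [met]
  Stage 1 is satisfied; the onus moves to the insurer.
Stage 2 — burden on insurer; standard: the preponderance of the evidence (weight is at least 49).
    (d): 49 ≥ 49 [met]
    (e): 55 (policyholder's 96 disregarded) ≥ 49 [met]
  Stage 2 carried; the burden remains with the insurer.
Stage 3 — burden on insurer; standard: clear and convincing evidence (weight exceeds 78).
    (f): 80 > 78 [met]
  Stage 3 carried; the burden shifts to the policyholder.
Stage 4 — burden on policyholder; standard: a prima facie showing (weight is at least 25).
    (g): 31 (insurer's 9 disregarded) ≥ 25 [met]
    (h): 29 (insurer's 48 disregarded) ≥ 25 [met]
  The policyholder carries Stage 4; the insurer now bears the burden.
Stage 5 — burden on insurer; standard: the preponderance of the evidence (weight is at least 49).
    (i): 42 < 49 [not met]
  The insurer does not carry Stage 5.
The policyholder prevails.

policyholder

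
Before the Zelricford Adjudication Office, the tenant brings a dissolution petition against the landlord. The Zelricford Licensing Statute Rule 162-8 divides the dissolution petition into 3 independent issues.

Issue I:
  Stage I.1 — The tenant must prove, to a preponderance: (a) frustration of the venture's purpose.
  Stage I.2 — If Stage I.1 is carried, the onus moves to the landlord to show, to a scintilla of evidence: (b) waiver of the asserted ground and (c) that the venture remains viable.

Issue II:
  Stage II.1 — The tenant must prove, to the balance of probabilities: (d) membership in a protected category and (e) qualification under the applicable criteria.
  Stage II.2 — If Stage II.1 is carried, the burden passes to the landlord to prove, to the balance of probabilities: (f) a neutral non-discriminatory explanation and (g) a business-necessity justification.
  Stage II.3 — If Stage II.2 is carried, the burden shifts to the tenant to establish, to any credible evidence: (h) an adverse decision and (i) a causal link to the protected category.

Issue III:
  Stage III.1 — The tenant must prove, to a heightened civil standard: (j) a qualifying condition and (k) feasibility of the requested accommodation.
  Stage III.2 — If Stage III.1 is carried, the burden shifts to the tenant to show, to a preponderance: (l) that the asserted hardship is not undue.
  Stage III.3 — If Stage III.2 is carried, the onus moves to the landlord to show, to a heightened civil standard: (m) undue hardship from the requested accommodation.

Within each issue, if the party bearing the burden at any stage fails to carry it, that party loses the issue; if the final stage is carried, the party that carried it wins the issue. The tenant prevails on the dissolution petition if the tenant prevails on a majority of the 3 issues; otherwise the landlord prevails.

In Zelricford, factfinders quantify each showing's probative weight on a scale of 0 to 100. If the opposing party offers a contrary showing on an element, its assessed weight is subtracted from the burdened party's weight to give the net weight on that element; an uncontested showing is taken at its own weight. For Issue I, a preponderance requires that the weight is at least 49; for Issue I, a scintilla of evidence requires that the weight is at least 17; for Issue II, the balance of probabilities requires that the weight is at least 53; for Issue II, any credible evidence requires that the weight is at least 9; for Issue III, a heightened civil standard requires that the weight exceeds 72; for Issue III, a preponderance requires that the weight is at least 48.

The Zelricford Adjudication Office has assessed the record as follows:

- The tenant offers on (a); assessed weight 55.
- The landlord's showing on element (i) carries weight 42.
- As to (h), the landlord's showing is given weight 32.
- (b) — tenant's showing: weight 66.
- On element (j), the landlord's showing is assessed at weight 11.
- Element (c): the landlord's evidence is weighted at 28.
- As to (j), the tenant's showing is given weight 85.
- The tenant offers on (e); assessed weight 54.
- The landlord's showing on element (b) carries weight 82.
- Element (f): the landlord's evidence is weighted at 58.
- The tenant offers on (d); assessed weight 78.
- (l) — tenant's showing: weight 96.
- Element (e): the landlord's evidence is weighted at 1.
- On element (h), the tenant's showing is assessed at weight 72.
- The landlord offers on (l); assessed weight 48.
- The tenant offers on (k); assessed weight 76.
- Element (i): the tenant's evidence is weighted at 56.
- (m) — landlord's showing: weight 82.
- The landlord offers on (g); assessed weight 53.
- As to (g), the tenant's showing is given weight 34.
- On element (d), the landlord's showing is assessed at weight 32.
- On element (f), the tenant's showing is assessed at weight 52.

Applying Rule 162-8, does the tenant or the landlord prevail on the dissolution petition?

landlord

— Issue I —
Stage I.1 (tenant, a preponderance, weight is at least 49): (a) 55 ≥ 49 — meets.
  The tenant carries Stage I.1; the landlord now bears the burden.
Stage I.2 (landlord, a scintilla of evidence, weight is at least 17): (b) net 82−66=16 < 17 — fails; (c) 28 ≥ 17 — meets.
  Not every element is met, so the landlord fails to carry Stage I.2.
The analysis ends at Stage I.2; the tenant prevails on this issue.
— Issue II —
Stage II.1 (tenant, the balance of probabilities, weight is at least 53): (d) net 78−32=46 < 53 — fails; (e) net 54−1=53 ≥ 53 — meets.
  The tenant does not carry Stage II.1.
The analysis ends at Stage II.1; the landlord prevails on this issue.
— Issue III —
Stage III.1 — burden on tenant; standard: a heightened civil standard (weight exceeds 72).
    (j): 85 − 11 = 74 > 72 [met]
    (k): 76 > 72 [met]
  Stage III.1 carried; the burden remains with the tenant.
Stage III.2 — burden on tenant; standard: a preponderance (weight is at least 48).
    (l): 96 − 48 = 48 ≥ 48 [met]
  The tenant carries Stage III.2; the landlord now bears the burden.
Stage III.3 — burden on landlord; standard: a heightened civil standard (weight exceeds 72).
    (m): 82 > 72 [met]
  The landlord carries the last stage.
With every stage satisfied, the landlord prevails on this issue.
Per-issue: Issue I → tenant; Issue II → landlord; Issue III → landlord. The tenant must prevail on a majority of issues; overall, the landlord prevails.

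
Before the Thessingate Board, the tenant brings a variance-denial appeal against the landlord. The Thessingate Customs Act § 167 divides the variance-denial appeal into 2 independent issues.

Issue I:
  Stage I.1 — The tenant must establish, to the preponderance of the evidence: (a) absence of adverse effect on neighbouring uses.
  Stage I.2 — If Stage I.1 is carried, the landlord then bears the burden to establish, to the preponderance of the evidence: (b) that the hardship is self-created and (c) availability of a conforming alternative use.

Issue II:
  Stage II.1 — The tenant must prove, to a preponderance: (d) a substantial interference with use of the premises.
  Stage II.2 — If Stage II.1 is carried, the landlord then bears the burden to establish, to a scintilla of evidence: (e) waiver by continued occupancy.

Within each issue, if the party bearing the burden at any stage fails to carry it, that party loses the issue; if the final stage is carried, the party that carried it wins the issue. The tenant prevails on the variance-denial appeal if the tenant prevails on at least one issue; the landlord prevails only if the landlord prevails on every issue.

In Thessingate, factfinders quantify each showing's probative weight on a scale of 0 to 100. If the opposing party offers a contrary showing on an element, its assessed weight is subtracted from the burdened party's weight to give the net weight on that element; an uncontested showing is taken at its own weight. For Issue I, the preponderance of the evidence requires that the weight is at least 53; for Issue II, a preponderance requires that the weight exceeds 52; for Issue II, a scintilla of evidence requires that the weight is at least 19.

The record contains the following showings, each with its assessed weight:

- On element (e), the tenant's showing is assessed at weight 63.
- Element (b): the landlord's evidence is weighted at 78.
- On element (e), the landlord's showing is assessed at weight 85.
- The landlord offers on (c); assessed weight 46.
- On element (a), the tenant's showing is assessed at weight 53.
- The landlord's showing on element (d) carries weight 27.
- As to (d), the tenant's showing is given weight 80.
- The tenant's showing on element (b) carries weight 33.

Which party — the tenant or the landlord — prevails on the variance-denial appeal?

— Issue I —
At Stage I.1 the tenant must meet the preponderance of the evidence (weight is at least 53): on (a) the weight is 53, which does reach 53, so (a) meets the standard.
  Stage I.1 carried; the burden shifts to the landlord.
At Stage I.2 the landlord must meet the preponderance of the evidence (weight is at least 53): on (b) the weight is 78 less the opposing 33 gives net 45, < 53, so (b) does not meet the standard; on (c) the weight is 46, < 53, so (c) does not meet the standard.
  Not every element is met, so the landlord fails to carry Stage I.2.
The analysis ends at Stage I.2; the tenant prevails on this issue.
— Issue II —
Stage II.1 — burden on tenant; standard: a preponderance (weight exceeds 52).
    (d): 80 − 27 = 53 > 52 [met]
  The tenant carries Stage II.1; the landlord now bears the burden.
Stage II.2 — burden on landlord; standard: a scintilla of evidence (weight is at least 19).
    (e): 85 − 63 = 22 ≥ 19 [met]
  The landlord carries the last stage.
Every stage carried; the landlord prevails on this issue.
Per-issue: Issue I → tenant; Issue II → landlord. The tenant must prevail on at least one issue; overall, the tenant prevails.

tenant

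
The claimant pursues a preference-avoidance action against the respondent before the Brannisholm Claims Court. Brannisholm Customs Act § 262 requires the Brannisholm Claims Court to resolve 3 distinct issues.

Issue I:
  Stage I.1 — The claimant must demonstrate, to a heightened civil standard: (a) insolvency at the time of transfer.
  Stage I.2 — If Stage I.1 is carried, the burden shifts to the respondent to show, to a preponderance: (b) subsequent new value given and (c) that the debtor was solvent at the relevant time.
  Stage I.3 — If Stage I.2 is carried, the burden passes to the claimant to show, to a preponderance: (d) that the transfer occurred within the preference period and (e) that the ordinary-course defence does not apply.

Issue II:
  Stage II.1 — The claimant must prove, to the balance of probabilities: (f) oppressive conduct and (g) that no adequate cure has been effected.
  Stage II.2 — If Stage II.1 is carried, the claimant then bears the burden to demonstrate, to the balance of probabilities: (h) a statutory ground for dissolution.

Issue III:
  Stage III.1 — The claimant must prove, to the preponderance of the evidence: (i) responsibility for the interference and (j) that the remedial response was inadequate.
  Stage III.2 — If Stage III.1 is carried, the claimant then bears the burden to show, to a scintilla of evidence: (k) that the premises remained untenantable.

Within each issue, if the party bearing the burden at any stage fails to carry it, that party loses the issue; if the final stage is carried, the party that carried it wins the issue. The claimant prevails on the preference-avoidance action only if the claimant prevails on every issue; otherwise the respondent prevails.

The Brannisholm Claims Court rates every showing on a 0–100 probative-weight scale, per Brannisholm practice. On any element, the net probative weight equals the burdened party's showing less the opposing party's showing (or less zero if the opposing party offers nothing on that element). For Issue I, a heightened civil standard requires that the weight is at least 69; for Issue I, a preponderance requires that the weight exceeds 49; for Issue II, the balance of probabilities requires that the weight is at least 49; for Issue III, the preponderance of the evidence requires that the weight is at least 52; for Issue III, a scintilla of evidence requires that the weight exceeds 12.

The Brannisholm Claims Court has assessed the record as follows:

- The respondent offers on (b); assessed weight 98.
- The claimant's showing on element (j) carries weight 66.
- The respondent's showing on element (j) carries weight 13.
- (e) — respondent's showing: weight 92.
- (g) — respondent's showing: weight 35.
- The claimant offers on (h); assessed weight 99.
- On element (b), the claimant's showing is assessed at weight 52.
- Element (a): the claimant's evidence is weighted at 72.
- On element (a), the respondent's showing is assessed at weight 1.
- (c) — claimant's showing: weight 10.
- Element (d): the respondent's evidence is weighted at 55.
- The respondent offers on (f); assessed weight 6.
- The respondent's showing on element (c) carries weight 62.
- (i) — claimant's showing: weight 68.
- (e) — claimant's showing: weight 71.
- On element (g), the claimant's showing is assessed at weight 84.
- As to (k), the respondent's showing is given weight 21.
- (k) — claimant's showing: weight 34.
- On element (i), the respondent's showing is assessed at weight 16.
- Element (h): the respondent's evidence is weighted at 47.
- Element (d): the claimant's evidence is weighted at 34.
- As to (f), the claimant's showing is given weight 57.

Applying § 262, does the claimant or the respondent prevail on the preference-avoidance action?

claimant

— Issue I —
Stage I.1 (claimant, a heightened civil standard, weight is at least 69): (a) net 72−1=71 ≥ 69 — meets.
  All elements met. The burden passes to the respondent.
Stage I.2 (respondent, a preponderance, weight exceeds 49): (b) net 98−52=46 ≤ 49 — fails; (c) net 62−10=52 > 49 — meets.
  Not every element is met, so the respondent fails to carry Stage I.2.
The claimant prevails on this issue.
— Issue II —
At Stage II.1 the claimant must meet the balance of probabilities (weight is at least 49): on (f) the weight is 57 less the opposing 6 gives net 51, which does reach 49, so (f) meets the standard; on (g) the weight is 84 less the opposing 35 gives net 49, ≥ 49, so (g) meets the standard.
  All elements met. The claimant retains the burden for Stage II.2.
At Stage II.2 the claimant must meet the balance of probabilities (weight is at least 49): on (h) the weight is 99 less the opposing 47 gives net 52, ≥ 49, so (h) meets the standard.
  All elements met at the final stage.
Every stage carried; the claimant prevails on this issue.
— Issue III —
Stage III.1 — burden on claimant; standard: the preponderance of the evidence (weight is at least 52).
    (i): 68 − 16 = 52 ≥ 52 [met]
    (j): 66 − 13 = 53 ≥ 52 [met]
  All elements met. The claimant retains the burden for Stage III.2.
Stage III.2 — burden on claimant; standard: a scintilla of evidence (weight exceeds 12).
    (k): 34 − 21 = 13 > 12 [met]
  The claimant carries the last stage.
Every stage carried; the claimant prevails on this issue.
Per-issue: Issue I → claimant; Issue II → claimant; Issue III → claimant. The claimant must prevail on every issue; overall, the claimant prevails.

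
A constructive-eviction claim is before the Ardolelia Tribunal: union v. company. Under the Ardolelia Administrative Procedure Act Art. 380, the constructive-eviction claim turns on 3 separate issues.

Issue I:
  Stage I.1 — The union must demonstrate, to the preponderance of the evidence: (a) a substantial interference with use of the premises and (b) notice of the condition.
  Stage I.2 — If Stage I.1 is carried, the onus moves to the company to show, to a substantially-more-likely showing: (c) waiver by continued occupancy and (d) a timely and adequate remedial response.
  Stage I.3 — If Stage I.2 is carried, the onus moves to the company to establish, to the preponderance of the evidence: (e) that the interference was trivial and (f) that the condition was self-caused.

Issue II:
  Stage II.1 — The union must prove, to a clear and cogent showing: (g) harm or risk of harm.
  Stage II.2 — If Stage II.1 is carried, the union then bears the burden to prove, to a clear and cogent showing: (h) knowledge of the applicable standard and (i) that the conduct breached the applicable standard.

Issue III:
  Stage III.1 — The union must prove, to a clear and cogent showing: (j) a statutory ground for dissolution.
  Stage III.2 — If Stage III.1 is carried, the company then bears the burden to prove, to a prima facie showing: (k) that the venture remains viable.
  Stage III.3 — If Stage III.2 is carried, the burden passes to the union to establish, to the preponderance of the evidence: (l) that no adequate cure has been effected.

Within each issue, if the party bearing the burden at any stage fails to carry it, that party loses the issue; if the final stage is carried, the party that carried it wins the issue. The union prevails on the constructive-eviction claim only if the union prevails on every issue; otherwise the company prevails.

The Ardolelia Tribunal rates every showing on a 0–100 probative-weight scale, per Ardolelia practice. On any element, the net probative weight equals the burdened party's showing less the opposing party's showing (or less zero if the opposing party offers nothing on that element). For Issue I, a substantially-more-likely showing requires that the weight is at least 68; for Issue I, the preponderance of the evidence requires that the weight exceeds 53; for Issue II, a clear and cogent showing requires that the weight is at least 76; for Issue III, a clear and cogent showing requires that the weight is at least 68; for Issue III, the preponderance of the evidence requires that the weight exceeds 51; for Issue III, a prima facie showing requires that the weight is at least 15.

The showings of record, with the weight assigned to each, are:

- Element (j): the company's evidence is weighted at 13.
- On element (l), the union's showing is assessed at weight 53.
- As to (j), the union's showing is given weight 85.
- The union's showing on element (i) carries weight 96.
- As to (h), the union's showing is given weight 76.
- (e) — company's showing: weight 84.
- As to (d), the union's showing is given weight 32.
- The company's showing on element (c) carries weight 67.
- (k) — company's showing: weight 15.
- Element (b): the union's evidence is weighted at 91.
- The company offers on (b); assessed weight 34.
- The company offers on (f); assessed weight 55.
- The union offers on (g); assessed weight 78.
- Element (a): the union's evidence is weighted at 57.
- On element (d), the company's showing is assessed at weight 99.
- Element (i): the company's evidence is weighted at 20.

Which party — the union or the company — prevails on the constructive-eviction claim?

union

— Issue I —
Stage I.1 — burden on union; standard: the preponderance of the evidence (weight exceeds 53).
    (a): 57 > 53 [met]
    (b): 91 − 34 = 57 > 53 [met]
  The union carries Stage I.1; the company now bears the burden.
Stage I.2 — burden on company; standard: a substantially-more-likely showing (weight is at least 68).
    (c): 67 < 68 [not met]
    (d): 99 − 32 = 67 < 68 [not met]
  The company does not carry Stage I.2.
The analysis ends at Stage I.2; the union prevails on this issue.
— Issue II —
At Stage II.1 the union must meet a clear and cogent showing (weight is at least 76): on (g) the weight is 78, which does reach 76, so (g) meets the standard.
  All elements met. The union retains the burden for Stage II.2.
At Stage II.2 the union must meet a clear and cogent showing (weight is at least 76): on (h) the weight is 76, which does reach 76, so (h) meets the standard; on (i) the weight is 96 less the opposing 20 gives net 76, ≥ 76, so (i) meets the standard.
  All elements met at the final stage.
All stages carried — the union prevails on this issue.
— Issue III —
Stage III.1 — burden on union; standard: a clear and cogent showing (weight is at least 68).
    (j): 85 − 13 = 72 ≥ 68 [met]
  The union carries Stage III.1; the company now bears the burden.
Stage III.2 — burden on company; standard: a prima facie showing (weight is at least 15).
    (k): 15 ≥ 15 [met]
  Stage III.2 is satisfied; the onus moves to the union.
Stage III.3 — burden on union; standard: the preponderance of the evidence (weight exceeds 51).
    (l): 53 > 51 [met]
  Stage III.3 carried; the final stage is satisfied.
With every stage satisfied, the union prevails on this issue.
Per-issue: Issue I → union; Issue II → union; Issue III → union. The union must prevail on every issue; overall, the union prevails.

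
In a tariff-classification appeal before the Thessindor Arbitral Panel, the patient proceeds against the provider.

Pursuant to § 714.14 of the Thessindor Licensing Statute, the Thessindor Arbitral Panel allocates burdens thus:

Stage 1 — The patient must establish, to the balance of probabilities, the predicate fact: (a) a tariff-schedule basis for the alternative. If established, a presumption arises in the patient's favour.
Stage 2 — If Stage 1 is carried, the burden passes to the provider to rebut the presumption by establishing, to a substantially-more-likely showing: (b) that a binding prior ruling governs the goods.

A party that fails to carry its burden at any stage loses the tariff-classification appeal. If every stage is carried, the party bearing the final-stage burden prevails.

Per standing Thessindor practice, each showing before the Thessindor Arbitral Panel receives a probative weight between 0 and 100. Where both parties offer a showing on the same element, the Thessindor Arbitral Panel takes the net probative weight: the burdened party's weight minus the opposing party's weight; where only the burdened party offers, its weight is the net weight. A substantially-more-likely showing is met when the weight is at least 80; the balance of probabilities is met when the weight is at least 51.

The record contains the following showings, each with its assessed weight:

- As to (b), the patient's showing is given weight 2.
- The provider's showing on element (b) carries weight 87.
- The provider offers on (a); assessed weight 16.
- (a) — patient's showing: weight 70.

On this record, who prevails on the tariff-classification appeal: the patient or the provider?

At Stage 1 the patient must meet the balance of probabilities (weight is at least 51): on (a) the weight is 70 less the opposing 16 gives net 54, ≥ 51, so (a) meets the standard.
  Stage 1 carried; the burden shifts to the provider.
At Stage 2 the provider must meet a substantially-more-likely showing (weight is at least 80): on (b) the weight is 87 less the opposing 2 gives net 85, ≥ 80, so (b) meets the standard.
  The provider carries the last stage.
Every stage carried; the provider prevails.

provider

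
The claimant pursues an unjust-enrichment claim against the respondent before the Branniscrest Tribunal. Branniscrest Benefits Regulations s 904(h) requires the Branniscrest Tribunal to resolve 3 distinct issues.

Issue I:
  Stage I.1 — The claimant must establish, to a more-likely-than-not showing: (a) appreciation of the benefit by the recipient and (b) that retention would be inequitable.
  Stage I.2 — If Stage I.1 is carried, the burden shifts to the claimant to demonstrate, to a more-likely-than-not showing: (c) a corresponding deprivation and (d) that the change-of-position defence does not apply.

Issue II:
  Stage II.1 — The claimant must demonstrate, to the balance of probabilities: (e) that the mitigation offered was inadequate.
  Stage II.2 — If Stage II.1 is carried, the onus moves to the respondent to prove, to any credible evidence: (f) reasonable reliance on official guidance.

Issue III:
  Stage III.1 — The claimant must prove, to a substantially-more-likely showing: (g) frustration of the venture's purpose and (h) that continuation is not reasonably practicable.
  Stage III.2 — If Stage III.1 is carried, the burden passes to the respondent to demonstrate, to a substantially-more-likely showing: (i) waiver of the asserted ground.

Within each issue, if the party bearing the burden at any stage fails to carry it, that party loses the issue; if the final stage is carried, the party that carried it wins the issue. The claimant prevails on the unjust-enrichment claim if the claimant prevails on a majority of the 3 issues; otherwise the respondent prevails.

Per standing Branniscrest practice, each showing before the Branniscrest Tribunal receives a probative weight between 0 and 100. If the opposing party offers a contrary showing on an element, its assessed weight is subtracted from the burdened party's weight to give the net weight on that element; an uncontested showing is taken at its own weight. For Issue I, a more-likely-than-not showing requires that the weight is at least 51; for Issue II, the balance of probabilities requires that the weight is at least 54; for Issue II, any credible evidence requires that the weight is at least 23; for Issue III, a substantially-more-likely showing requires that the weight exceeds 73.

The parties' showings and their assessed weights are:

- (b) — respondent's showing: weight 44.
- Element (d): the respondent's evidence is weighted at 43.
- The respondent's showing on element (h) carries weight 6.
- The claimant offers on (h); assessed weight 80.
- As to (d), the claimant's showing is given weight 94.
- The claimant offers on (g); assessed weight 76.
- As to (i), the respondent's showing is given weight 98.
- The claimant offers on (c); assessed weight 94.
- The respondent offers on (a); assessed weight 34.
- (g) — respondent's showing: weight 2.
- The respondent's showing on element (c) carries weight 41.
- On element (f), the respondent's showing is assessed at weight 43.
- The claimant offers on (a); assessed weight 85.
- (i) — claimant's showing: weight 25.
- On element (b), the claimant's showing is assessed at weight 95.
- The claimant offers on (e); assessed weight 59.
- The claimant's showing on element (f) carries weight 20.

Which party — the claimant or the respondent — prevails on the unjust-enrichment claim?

— Issue I —
Stage I.1 — burden on claimant; standard: a more-likely-than-not showing (weight is at least 51).
    (a): 85 − 34 = 51 ≥ 51 [met]
    (b): 95 − 44 = 51 ≥ 51 [met]
  Stage I.1 carried; the burden remains with the claimant.
Stage I.2 — burden on claimant; standard: a more-likely-than-not showing (weight is at least 51).
    (c): 94 − 41 = 53 ≥ 51 [met]
    (d): 94 − 43 = 51 ≥ 51 [met]
  Stage I.2 carried; the final stage is satisfied.
Every stage carried; the claimant prevails on this issue.
— Issue II —
Stage II.1 (claimant, the balance of probabilities, weight is at least 54): (e) 59 ≥ 54 — meets.
  Stage II.1 is satisfied; the onus moves to the respondent.
Stage II.2 (respondent, any credible evidence, weight is at least 23): (f) net 43−20=23 ≥ 23 — meets.
  Stage II.2 carried; the final stage is satisfied.
All stages carried — the respondent prevails on this issue.
— Issue III —
Stage III.1 (claimant, a substantially-more-likely showing, weight exceeds 73): (g) net 76−2=74 > 73 — meets; (h) net 80−6=74 > 73 — meets.
  The claimant carries Stage III.1; the respondent now bears the burden.
Stage III.2 (respondent, a substantially-more-likely showing, weight exceeds 73): (i) net 98−25=73 ≤ 73 — fails.
  Not every element is met, so the respondent fails to carry Stage III.2.
The claimant prevails on this issue.
Per-issue: Issue I → claimant; Issue II → respondent; Issue III → claimant. The claimant must prevail on a majority of issues; overall, the claimant prevails.

claimant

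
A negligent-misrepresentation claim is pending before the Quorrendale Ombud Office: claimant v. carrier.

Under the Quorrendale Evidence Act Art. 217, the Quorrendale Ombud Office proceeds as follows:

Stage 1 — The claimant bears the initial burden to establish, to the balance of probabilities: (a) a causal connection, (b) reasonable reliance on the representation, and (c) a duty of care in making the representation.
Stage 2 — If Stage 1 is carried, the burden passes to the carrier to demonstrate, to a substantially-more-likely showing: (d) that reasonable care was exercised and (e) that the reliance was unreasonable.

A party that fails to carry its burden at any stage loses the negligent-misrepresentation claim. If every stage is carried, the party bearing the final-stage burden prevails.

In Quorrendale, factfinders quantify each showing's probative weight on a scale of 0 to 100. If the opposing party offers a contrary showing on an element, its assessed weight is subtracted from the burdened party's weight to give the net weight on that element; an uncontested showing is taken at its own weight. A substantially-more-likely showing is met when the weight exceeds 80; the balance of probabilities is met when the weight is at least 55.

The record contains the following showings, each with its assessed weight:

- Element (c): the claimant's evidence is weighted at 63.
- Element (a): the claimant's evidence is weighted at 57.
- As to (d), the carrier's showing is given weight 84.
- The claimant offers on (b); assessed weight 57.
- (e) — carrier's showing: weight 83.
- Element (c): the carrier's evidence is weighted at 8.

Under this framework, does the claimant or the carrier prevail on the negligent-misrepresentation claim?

carrier

Stage 1 (claimant, the balance of probabilities, weight is at least 55): (a) 57 ≥ 55 — meets; (b) 57 ≥ 55 — meets; (c) net 63−8=55 ≥ 55 — meets.
  All elements met. The burden passes to the carrier.
Stage 2 (carrier, a substantially-more-likely showing, weight exceeds 80): (d) 84 > 80 — meets; (e) 83 > 80 — meets.
  The carrier carries the last stage.
Every stage carried; the carrier prevails.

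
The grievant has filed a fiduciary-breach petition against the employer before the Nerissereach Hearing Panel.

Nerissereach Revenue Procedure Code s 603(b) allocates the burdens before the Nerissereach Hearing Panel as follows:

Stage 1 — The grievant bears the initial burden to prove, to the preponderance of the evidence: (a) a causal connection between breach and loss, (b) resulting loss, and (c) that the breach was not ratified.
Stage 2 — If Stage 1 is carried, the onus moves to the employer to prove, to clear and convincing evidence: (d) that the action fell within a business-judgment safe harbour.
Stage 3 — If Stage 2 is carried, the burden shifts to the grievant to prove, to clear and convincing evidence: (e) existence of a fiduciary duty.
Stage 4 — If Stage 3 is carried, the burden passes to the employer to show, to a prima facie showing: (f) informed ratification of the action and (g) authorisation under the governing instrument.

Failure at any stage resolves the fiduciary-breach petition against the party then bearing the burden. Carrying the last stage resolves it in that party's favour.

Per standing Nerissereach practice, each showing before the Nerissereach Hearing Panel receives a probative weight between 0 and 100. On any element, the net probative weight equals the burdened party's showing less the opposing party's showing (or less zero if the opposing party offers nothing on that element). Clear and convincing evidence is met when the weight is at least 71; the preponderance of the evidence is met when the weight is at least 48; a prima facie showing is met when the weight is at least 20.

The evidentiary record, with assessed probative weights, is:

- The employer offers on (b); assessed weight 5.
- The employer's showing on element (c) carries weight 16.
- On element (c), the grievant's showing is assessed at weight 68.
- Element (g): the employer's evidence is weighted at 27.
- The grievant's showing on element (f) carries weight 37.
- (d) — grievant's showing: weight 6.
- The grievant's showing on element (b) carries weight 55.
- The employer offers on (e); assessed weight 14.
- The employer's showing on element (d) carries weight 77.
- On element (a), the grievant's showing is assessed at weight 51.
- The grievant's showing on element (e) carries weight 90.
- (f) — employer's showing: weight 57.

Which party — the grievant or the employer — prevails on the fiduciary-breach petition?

Stage 1 — burden on grievant; standard: the preponderance of the evidence (weight is at least 48).
    (a): 51 ≥ 48 [met]
    (b): 55 − 5 = 50 ≥ 48 [met]
    (c): 68 − 16 = 52 ≥ 48 [met]
  Stage 1 carried; the burden shifts to the employer.
Stage 2 — burden on employer; standard: clear and convincing evidence (weight is at least 71).
    (d): 77 − 6 = 71 ≥ 71 [met]
  Stage 2 carried; the burden shifts to the grievant.
Stage 3 — burden on grievant; standard: clear and convincing evidence (weight is at least 71).
    (e): 90 − 14 = 76 ≥ 71 [met]
  Stage 3 carried; the burden shifts to the employer.
Stage 4 — burden on employer; standard: a prima facie showing (weight is at least 20).
    (f): 57 − 37 = 20 ≥ 20 [met]
    (g): 27 ≥ 20 [met]
  Stage 4 carried; the final stage is satisfied.
With every stage satisfied, the employer prevails.

employer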